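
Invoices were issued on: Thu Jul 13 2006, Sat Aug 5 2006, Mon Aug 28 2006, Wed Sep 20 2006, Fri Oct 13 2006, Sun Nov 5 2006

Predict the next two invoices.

Tue Nov 28 2006, Thu Dec 21 2006

Every event comes 23 days after the last (23, 23, 23, 23, 23).
Sun Nov 5 2006 + 23 days = Tue Nov 28 2006.
Tue Nov 28 2006 + 23 days = Thu Dec 21 2006.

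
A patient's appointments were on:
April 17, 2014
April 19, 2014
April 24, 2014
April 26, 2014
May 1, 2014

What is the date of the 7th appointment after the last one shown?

May 24, 2014

The gap pattern 2, 5, 2, 5 repeats every 2 events.
These are the Thursdays and Saturdays of each week.
The following Saturday is May 3, 2014.
Next Thursday: May 8, 2014.
Next Saturday: May 10, 2014.
The following Thursday is May 15, 2014.
Next Saturday: May 17, 2014.
Next Thursday: May 22, 2014.
Next Saturday: May 24, 2014.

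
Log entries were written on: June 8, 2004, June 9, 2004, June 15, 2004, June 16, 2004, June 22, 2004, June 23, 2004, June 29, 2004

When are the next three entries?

June 30, 2004; July 6, 2004; July 7, 2004

Every event lands on a Tuesday or Wednesday (gaps cycle 1, 6, 1, 6, 1, 6).
So the schedule is: every Tuesday and Wednesday.
The following Wednesday is June 30, 2004.
Next Tuesday: July 6, 2004.
The following Wednesday is July 7, 2004.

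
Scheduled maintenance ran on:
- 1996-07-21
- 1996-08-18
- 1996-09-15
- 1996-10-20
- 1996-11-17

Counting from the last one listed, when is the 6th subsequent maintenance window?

These are Sundays at 28- or 35-day spacing (28, 28, 35, 28).
The pattern: 3rd Sunday of the month.
December 1996 — 3rd Sunday is 1996-12-15.
January 1997 — 3rd Sunday is 1997-01-19.
3rd Sunday of February 1997: 1997-02-16.
3rd Sunday of March 1997: 1997-03-16.
3rd Sunday of April 1997: 1997-04-20.
May 1997 — 3rd Sunday is 1997-05-18.

1997-05-18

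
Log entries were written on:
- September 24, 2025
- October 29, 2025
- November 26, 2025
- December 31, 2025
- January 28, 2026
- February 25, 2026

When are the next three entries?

March 25, 2026; April 29, 2026; May 27, 2026

All Wednesdays; the gaps (35, 28, 35, 28, 28) vary with month length.
This is the last Wednesday of each month.
Last Wednesday of March 2026: March 25, 2026.
Last Wednesday of April 2026: April 29, 2026.
Last Wednesday of May 2026: May 27, 2026.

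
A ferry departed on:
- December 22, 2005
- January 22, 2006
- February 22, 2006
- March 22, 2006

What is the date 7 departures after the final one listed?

October 22, 2006

Gaps: 31, 31, 28 days — not constant. Every event is on the 22nd of the month.
Pattern: the 22nd of each month.
April 2006: April 22, 2006.
Next: May 2006 → May 22, 2006.
June 2006: June 22, 2006.
Next: July 2006 → July 22, 2006.
August 2006: August 22, 2006.
Next: September 2006 → September 22, 2006.
October 2006: October 22, 2006.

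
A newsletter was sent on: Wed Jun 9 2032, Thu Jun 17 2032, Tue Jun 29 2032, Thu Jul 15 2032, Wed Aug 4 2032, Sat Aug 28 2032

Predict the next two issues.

Sat Sep 25 2032, Wed Oct 27 2032

Gaps: 8, 12, 16, 20, 24 days — each gap is 4 larger than the previous one.
Next gap: 28 days. Sat Aug 28 2032 + 28 days = Sat Sep 25 2032.
Next gap: 32 days. Sat Sep 25 2032 + 32 days = Wed Oct 27 2032.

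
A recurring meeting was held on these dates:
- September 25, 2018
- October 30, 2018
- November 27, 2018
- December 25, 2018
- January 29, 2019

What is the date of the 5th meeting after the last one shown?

June 25, 2019

These are Tuesdays with 35, 28, 28, 35-day gaps.
Each is the final Tuesday of its month — October 30, 2018 is past the 28th, so '4th Tuesday' doesn't fit.
Last Tuesday of February 2019: February 26, 2019.
March 2019 ends with Tuesday March 26, 2019.
April 2019 ends with Tuesday April 30, 2019.
Last Tuesday of May 2019: May 28, 2019.
June 2019 ends with Tuesday June 25, 2019.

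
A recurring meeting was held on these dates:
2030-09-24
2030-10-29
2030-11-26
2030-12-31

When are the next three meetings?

2031-01-28, 2031-02-25, 2031-03-25

Every date is a Tuesday; gaps 35, 28, 35 days.
Each is the last Tuesday of its month (at least one falls on the 29th or later, ruling out '4th Tuesday').
Last Tuesday of January 2031: 2031-01-28.
Last Tuesday of February 2031: 2031-02-25.
March 2031 ends with Tuesday 2031-03-25.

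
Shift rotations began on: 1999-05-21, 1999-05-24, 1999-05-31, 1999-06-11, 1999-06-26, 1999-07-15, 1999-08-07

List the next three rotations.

The spacing grows by 4 each time: 3, 7, 11, 15, 19, 23 days.
Next gap: 27 days. 1999-08-07 + 27 days = 1999-09-03.
Next gap: 31 days. 1999-09-03 + 31 days = 1999-10-04.
Next gap: 35 days. 1999-10-04 + 35 days = 1999-11-08.

1999-09-03, 1999-10-04, 1999-11-08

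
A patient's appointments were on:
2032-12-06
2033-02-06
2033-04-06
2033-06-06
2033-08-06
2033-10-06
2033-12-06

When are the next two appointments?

Gaps: 62, 59, 61, 61, 61, 61 days — not constant. Every event is on the 6th of the month.
Pattern: the 6th of every 2 months.
Next: February 2034 → 2034-02-06.
Next: April 2034 → 2034-04-06.

2034-02-06, 2034-04-06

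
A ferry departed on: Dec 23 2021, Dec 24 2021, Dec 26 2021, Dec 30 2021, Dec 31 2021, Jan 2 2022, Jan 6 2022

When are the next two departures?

The gap pattern 1, 2, 4, 1, 2, 4 repeats every 3 events.
These are the Thursdays, Fridays and Sundays of each week.
The following Friday is Jan 7 2022.
Next Sunday: Jan 9 2022.

Jan 7 2022, Jan 9 2022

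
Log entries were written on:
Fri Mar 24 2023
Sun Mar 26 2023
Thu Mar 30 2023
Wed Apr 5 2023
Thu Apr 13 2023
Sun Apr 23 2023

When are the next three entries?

Intervals are 2, 4, 6, 8, 10 days — an arithmetic progression with common difference 2.
Next gap: 12 days. Sun Apr 23 2023 + 12 days = Fri May 5 2023.
Next gap: 14 days. Fri May 5 2023 + 14 days = Fri May 19 2023.
Next gap: 16 days. Fri May 19 2023 + 16 days = Sun Jun 4 2023.

Fri May 5 2023, Fri May 19 2023, Sun Jun 4 2023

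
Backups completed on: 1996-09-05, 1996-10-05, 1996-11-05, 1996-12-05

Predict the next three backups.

1997-01-05, 1997-02-05, 1997-03-05

The day-of-month is always 5 (30, 31, 30 days between events).
So this recurs on the 5th of each month.
Next: January 1997 → 1997-01-05.
Next: February 1997 → 1997-02-05.
March 1997: 1997-03-05.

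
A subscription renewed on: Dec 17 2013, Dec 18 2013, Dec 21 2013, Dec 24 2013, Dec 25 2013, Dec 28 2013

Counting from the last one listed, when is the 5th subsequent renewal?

Jan 8 2014

Every event lands on a Tuesday or Wednesday or Saturday (gaps cycle 1, 3, 3, 1, 3).
So the schedule is: every Tuesday, Wednesday and Saturday.
The following Tuesday is Dec 31 2013.
The following Wednesday is Jan 1 2014.
Next Saturday: Jan 4 2014.
The following Tuesday is Jan 7 2014.
The following Wednesday is Jan 8 2014.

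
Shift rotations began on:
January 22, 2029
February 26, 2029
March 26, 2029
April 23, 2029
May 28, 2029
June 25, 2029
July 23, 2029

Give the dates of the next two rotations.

All dates are Mondays, 35, 28, 28, 35, 28, 28 days apart.
Specifically, the 4th Monday of each month.
August 2029 — 4th Monday is August 27, 2029.
4th Monday of September 2029: September 24, 2029.

August 27, 2029; September 24, 2029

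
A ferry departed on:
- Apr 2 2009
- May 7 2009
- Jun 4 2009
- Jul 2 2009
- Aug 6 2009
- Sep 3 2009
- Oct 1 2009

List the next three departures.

Nov 5 2009, Dec 3 2009, Jan 7 2010

Gaps: 35, 28, 28, 35, 28, 28 days — a mix of 28 and 35. Every date is a Thursday.
Each is the 1st Thursday of its month.
1st Thursday of November 2009: Nov 5 2009.
1st Thursday of December 2009: Dec 3 2009.
January 2010 — 1st Thursday is Jan 7 2010.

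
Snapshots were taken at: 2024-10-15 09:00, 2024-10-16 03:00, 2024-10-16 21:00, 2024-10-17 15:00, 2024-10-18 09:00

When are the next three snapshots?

Gaps: 18, 18, 18, 18 hours — each event is 18 hours after the previous one.
2024-10-18 09:00 + 18 h = 2024-10-19 03:00.
2024-10-19 03:00 + 18 h = 2024-10-19 21:00.
2024-10-19 21:00 + 18 h = 2024-10-20 15:00.

2024-10-19 03:00, 2024-10-19 21:00, 2024-10-20 15:00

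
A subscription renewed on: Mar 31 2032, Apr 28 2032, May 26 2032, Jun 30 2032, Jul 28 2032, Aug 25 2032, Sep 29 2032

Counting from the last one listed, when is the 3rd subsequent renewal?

Dec 29 2032

All Wednesdays; the gaps (28, 28, 35, 28, 28, 35) vary with month length.
This is the last Wednesday of each month.
Last Wednesday of October 2032: Oct 27 2032.
Last Wednesday of November 2032: Nov 24 2032.
Last Wednesday of December 2032: Dec 29 2032.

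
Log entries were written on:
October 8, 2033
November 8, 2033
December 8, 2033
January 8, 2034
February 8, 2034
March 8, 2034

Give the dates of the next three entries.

April 8, 2034; May 8, 2034; June 8, 2034

The day-of-month is always 8 (31, 30, 31, 31, 28 days between events).
So this recurs on the 8th of each month.
April 2034: April 8, 2034.
May 2034: May 8, 2034.
June 2034: June 8, 2034.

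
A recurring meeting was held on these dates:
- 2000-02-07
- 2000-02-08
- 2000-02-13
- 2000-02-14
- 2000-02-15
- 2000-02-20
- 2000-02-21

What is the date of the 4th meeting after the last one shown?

2000-02-29

The gap pattern 1, 5, 1, 1, 5, 1 repeats every 3 events.
These are the Mondays, Tuesdays and Sundays of each week.
Next Tuesday: 2000-02-22.
The following Sunday is 2000-02-27.
The following Monday is 2000-02-28.
Next Tuesday: 2000-02-29.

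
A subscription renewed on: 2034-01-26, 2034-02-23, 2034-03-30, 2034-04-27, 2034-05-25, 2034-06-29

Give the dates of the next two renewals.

2034-07-27, 2034-08-31

Every date is a Thursday; gaps 28, 35, 28, 28, 35 days.
Each is the last Thursday of its month (at least one falls on the 29th or later, ruling out '4th Thursday').
Last Thursday of July 2034: 2034-07-27.
August 2034 ends with Thursday 2034-08-31.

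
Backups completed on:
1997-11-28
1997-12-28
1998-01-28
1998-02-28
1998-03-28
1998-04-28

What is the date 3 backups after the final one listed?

1998-07-28

Each date is the 28th; the gaps (30, 31, 31, 28, 31) track the month lengths.
The rule is the 28th of each month.
May 1998: 1998-05-28.
Next: June 1998 → 1998-06-28.
Next: July 1998 → 1998-07-28.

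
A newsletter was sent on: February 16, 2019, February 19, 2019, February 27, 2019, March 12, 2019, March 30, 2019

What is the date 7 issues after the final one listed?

December 21, 2019

Intervals are 3, 8, 13, 18 days — an arithmetic progression with common difference 5.
Next gap: 23 days. March 30, 2019 + 23 days = April 22, 2019.
Next gap: 28 days. April 22, 2019 + 28 days = May 20, 2019.
Next gap: 33 days. May 20, 2019 + 33 days = June 22, 2019.
Next gap: 38 days. June 22, 2019 + 38 days = July 30, 2019.
Next gap: 43 days. July 30, 2019 + 43 days = September 11, 2019.
Next gap: 48 days. September 11, 2019 + 48 days = October 29, 2019.
Next gap: 53 days. October 29, 2019 + 53 days = December 21, 2019.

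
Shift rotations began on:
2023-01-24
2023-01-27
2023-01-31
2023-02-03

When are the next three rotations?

2023-02-07, 2023-02-10, 2023-02-14

Every event lands on a Tuesday or Friday (gaps cycle 3, 4, 3).
So the schedule is: every Tuesday and Friday.
The following Tuesday is 2023-02-07.
The following Friday is 2023-02-10.
Next Tuesday: 2023-02-14.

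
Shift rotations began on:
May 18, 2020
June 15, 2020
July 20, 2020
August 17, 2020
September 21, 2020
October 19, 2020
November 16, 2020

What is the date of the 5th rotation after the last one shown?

April 19, 2021

All dates are Mondays, 28, 35, 28, 35, 28, 28 days apart.
Specifically, the 3rd Monday of each month.
December 2020 — 3rd Monday is December 21, 2020.
January 2021 — 3rd Monday is January 18, 2021.
February 2021 — 3rd Monday is February 15, 2021.
March 2021 — 3rd Monday is March 15, 2021.
3rd Monday of April 2021: April 19, 2021.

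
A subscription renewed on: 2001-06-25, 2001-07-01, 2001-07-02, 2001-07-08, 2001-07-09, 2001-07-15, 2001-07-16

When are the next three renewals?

2001-07-22, 2001-07-23, 2001-07-29

Gaps: 6, 1, 6, 1, 6, 1 days — not constant, but cyclic with period 2.
The events fall on every Monday and Sunday.
Next Sunday: 2001-07-22.
Next Monday: 2001-07-23.
The following Sunday is 2001-07-29.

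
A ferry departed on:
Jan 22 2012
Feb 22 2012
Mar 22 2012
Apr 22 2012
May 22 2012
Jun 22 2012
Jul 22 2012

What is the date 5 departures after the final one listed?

The day-of-month is always 22 (31, 29, 31, 30, 31, 30 days between events).
So this recurs on the 22nd of each month.
Next: August 2012 → Aug 22 2012.
Next: September 2012 → Sep 22 2012.
October 2012: Oct 22 2012.
November 2012: Nov 22 2012.
December 2012: Dec 22 2012.

Dec 22 2012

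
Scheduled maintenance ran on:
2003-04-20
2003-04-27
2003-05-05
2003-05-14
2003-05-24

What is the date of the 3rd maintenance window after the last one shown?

The spacing grows by 1 each time: 7, 8, 9, 10 days.
Next gap: 11 days. 2003-05-24 + 11 days = 2003-06-04.
Next gap: 12 days. 2003-06-04 + 12 days = 2003-06-16.
Next gap: 13 days. 2003-06-16 + 13 days = 2003-06-29.

2003-06-29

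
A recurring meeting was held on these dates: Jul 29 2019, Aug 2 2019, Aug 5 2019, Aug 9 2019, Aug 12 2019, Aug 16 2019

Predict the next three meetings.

The gap pattern 4, 3, 4, 3, 4 repeats every 2 events.
These are the Mondays and Fridays of each week.
The following Monday is Aug 19 2019.
The following Friday is Aug 23 2019.
The following Monday is Aug 26 2019.

Aug 19 2019, Aug 23 2019, Aug 26 2019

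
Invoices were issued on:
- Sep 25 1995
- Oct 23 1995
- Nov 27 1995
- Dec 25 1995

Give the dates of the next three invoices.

Jan 22 1996, Feb 26 1996, Mar 25 1996

Gaps: 28, 35, 28 days — a mix of 28 and 35. Every date is a Monday.
Each is the 4th Monday of its month.
4th Monday of January 1996: Jan 22 1996.
4th Monday of February 1996: Feb 26 1996.
March 1996 — 4th Monday is Mar 25 1996.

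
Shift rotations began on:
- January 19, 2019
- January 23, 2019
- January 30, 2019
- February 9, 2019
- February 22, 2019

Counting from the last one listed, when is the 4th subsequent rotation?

May 15, 2019

The spacing grows by 3 each time: 4, 7, 10, 13 days.
Next gap: 16 days. February 22, 2019 + 16 days = March 10, 2019.
Next gap: 19 days. March 10, 2019 + 19 days = March 29, 2019.
Next gap: 22 days. March 29, 2019 + 22 days = April 20, 2019.
Next gap: 25 days. April 20, 2019 + 25 days = May 15, 2019.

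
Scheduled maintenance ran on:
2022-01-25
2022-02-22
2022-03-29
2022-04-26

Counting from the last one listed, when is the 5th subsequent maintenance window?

All Tuesdays; the gaps (28, 35, 28) vary with month length.
This is the last Tuesday of each month.
May 2022 ends with Tuesday 2022-05-31.
June 2022 ends with Tuesday 2022-06-28.
Last Tuesday of July 2022: 2022-07-26.
Last Tuesday of August 2022: 2022-08-30.
September 2022 ends with Tuesday 2022-09-27.

2022-09-27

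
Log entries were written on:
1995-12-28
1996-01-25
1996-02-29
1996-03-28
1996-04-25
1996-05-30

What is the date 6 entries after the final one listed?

All Thursdays; the gaps (28, 35, 28, 28, 35) vary with month length.
This is the last Thursday of each month.
Last Thursday of June 1996: 1996-06-27.
Last Thursday of July 1996: 1996-07-25.
August 1996 ends with Thursday 1996-08-29.
September 1996 ends with Thursday 1996-09-26.
Last Thursday of October 1996: 1996-10-31.
Last Thursday of November 1996: 1996-11-28.

1996-11-28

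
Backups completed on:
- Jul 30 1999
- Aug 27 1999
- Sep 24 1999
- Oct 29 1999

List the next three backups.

Every date is a Friday; gaps 28, 28, 35 days.
Each is the last Friday of its month (at least one falls on the 29th or later, ruling out '4th Friday').
Last Friday of November 1999: Nov 26 1999.
Last Friday of December 1999: Dec 31 1999.
Last Friday of January 2000: Jan 28 2000.

Nov 26 1999, Dec 31 1999, Jan 28 2000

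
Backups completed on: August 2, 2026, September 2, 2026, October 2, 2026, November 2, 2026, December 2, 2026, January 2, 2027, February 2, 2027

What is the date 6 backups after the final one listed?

August 2, 2027

Each date is the 2nd; the gaps (31, 30, 31, 30, 31, 31) track the month lengths.
The rule is the 2nd of each month.
March 2027: March 2, 2027.
Next: April 2027 → April 2, 2027.
May 2027: May 2, 2027.
June 2027: June 2, 2027.
July 2027: July 2, 2027.
Next: August 2027 → August 2, 2027.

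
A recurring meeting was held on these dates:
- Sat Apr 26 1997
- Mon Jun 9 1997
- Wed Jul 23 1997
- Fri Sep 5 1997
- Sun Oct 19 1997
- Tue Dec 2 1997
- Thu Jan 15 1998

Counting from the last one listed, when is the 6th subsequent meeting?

Every event comes 44 days after the last (44, 44, 44, 44, 44, 44).
Thu Jan 15 1998 + 44 days = Sat Feb 28 1998.
Sat Feb 28 1998 + 44 days = Mon Apr 13 1998.
Mon Apr 13 1998 + 44 days = Wed May 27 1998.
Wed May 27 1998 + 44 days = Fri Jul 10 1998.
Fri Jul 10 1998 + 44 days = Sun Aug 23 1998.
Sun Aug 23 1998 + 44 days = Tue Oct 6 1998.

Tue Oct 6 1998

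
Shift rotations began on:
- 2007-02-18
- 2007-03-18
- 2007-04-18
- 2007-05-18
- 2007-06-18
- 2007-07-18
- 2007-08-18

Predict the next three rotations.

2007-09-18, 2007-10-18, 2007-11-18

The day-of-month is always 18 (28, 31, 30, 31, 30, 31 days between events).
So this recurs on the 18th of each month.
September 2007: 2007-09-18.
October 2007: 2007-10-18.
November 2007: 2007-11-18.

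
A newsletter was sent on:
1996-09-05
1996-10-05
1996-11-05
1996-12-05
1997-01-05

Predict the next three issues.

Gaps: 30, 31, 30, 31 days — not constant. Every event is on the 5th of the month.
Pattern: the 5th of each month.
Next: February 1997 → 1997-02-05.
Next: March 1997 → 1997-03-05.
April 1997: 1997-04-05.

1997-02-05, 1997-03-05, 1997-04-05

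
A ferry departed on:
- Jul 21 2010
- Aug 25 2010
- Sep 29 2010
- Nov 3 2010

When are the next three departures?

Dec 8 2010, Jan 12 2011, Feb 16 2011

The spacing is 35, 35, 35 days — always 35 days.
Nov 3 2010 + 35 days = Dec 8 2010.
Dec 8 2010 + 35 days = Jan 12 2011.
Jan 12 2011 + 35 days = Feb 16 2011.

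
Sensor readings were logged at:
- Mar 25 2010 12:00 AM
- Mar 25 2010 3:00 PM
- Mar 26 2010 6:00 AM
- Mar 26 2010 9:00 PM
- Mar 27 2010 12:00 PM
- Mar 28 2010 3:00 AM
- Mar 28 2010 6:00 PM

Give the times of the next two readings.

Mar 29 2010 9:00 AM, Mar 30 2010 12:00 AM

The interval is a steady 15 hours (15, 15, 15, 15, 15, 15).
Mar 28 2010 6:00 PM + 15 h = Mar 29 2010 9:00 AM.
Mar 29 2010 9:00 AM + 15 h = Mar 30 2010 12:00 AM.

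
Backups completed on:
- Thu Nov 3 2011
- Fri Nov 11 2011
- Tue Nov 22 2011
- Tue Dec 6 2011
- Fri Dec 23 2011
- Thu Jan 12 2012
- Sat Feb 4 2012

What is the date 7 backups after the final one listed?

Sat Oct 6 2012

Gaps: 8, 11, 14, 17, 20, 23 days — each gap is 3 larger than the previous one.
Next gap: 26 days. Sat Feb 4 2012 + 26 days = Thu Mar 1 2012.
Next gap: 29 days. Thu Mar 1 2012 + 29 days = Fri Mar 30 2012.
Next gap: 32 days. Fri Mar 30 2012 + 32 days = Tue May 1 2012.
Next gap: 35 days. Tue May 1 2012 + 35 days = Tue Jun 5 2012.
Next gap: 38 days. Tue Jun 5 2012 + 38 days = Fri Jul 13 2012.
Next gap: 41 days. Fri Jul 13 2012 + 41 days = Thu Aug 23 2012.
Next gap: 44 days. Thu Aug 23 2012 + 44 days = Sat Oct 6 2012.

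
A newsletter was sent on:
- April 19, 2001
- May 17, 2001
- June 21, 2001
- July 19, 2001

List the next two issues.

August 16, 2001; September 20, 2001

All dates are Thursdays, 28, 35, 28 days apart.
Specifically, the 3rd Thursday of each month.
August 2001 — 3rd Thursday is August 16, 2001.
3rd Thursday of September 2001: September 20, 2001.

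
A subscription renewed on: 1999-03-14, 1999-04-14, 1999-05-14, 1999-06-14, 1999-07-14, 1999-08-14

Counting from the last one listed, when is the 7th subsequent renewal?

The day-of-month is always 14 (31, 30, 31, 30, 31 days between events).
So this recurs on the 14th of each month.
September 1999: 1999-09-14.
Next: October 1999 → 1999-10-14.
Next: November 1999 → 1999-11-14.
December 1999: 1999-12-14.
Next: January 2000 → 2000-01-14.
Next: February 2000 → 2000-02-14.
March 2000: 2000-03-14.

2000-03-14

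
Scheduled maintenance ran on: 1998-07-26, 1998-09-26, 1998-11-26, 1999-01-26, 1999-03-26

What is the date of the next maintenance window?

Each date is the 26th; the gaps (62, 61, 61, 59) track the month lengths.
The rule is the 26th of every 2 months.
May 1999: 1999-05-26.

1999-05-26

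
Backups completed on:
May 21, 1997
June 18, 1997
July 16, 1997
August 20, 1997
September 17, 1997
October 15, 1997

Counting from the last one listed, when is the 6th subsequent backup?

All dates are Wednesdays, 28, 28, 35, 28, 28 days apart.
Specifically, the 3rd Wednesday of each month.
3rd Wednesday of November 1997: November 19, 1997.
3rd Wednesday of December 1997: December 17, 1997.
3rd Wednesday of January 1998: January 21, 1998.
February 1998 — 3rd Wednesday is February 18, 1998.
March 1998 — 3rd Wednesday is March 18, 1998.
3rd Wednesday of April 1998: April 15, 1998.

April 15, 1998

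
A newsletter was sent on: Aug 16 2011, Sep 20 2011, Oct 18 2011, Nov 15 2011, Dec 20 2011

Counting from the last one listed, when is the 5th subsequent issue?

May 15 2012

Gaps: 35, 28, 28, 35 days — a mix of 28 and 35. Every date is a Tuesday.
Each is the 3rd Tuesday of its month.
3rd Tuesday of January 2012: Jan 17 2012.
3rd Tuesday of February 2012: Feb 21 2012.
3rd Tuesday of March 2012: Mar 20 2012.
3rd Tuesday of April 2012: Apr 17 2012.
3rd Tuesday of May 2012: May 15 2012.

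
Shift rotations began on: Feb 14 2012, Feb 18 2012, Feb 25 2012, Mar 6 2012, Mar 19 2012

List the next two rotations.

Intervals are 4, 7, 10, 13 days — an arithmetic progression with common difference 3.
Next gap: 16 days. Mar 19 2012 + 16 days = Apr 4 2012.
Next gap: 19 days. Apr 4 2012 + 19 days = Apr 23 2012.

Apr 4 2012, Apr 23 2012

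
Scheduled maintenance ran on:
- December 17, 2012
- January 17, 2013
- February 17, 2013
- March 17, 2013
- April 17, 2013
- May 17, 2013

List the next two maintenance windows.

Each date is the 17th; the gaps (31, 31, 28, 31, 30) track the month lengths.
The rule is the 17th of each month.
June 2013: June 17, 2013.
Next: July 2013 → July 17, 2013.

June 17, 2013; July 17, 2013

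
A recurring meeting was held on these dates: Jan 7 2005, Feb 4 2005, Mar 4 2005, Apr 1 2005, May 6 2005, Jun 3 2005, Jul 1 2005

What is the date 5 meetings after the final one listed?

Dec 2 2005

These are Fridays at 28- or 35-day spacing (28, 28, 28, 35, 28, 28).
The pattern: 1st Friday of the month.
August 2005 — 1st Friday is Aug 5 2005.
September 2005 — 1st Friday is Sep 2 2005.
1st Friday of October 2005: Oct 7 2005.
1st Friday of November 2005: Nov 4 2005.
December 2005 — 1st Friday is Dec 2 2005.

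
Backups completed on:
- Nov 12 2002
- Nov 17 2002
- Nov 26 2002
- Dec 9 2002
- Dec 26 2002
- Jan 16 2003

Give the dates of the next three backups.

Feb 10 2003, Mar 11 2003, Apr 13 2003

The spacing grows by 4 each time: 5, 9, 13, 17, 21 days.
Next gap: 25 days. Jan 16 2003 + 25 days = Feb 10 2003.
Next gap: 29 days. Feb 10 2003 + 29 days = Mar 11 2003.
Next gap: 33 days. Mar 11 2003 + 33 days = Apr 13 2003.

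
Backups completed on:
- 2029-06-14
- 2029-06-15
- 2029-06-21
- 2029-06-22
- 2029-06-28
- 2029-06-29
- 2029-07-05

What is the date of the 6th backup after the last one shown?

Every event lands on a Thursday or Friday (gaps cycle 1, 6, 1, 6, 1, 6).
So the schedule is: every Thursday and Friday.
Next Friday: 2029-07-06.
Next Thursday: 2029-07-12.
The following Friday is 2029-07-13.
The following Thursday is 2029-07-19.
Next Friday: 2029-07-20.
The following Thursday is 2029-07-26.

2029-07-26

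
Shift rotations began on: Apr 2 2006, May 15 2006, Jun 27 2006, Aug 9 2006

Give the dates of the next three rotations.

Sep 21 2006, Nov 3 2006, Dec 16 2006

Gaps between consecutive events: 43, 43, 43 days — a constant 43-day interval.
Aug 9 2006 + 43 days = Sep 21 2006.
Sep 21 2006 + 43 days = Nov 3 2006.
Nov 3 2006 + 43 days = Dec 16 2006.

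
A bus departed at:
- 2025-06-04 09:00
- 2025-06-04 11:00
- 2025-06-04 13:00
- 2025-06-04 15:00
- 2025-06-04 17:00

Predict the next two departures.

2025-06-04 19:00, 2025-06-04 21:00

Spacing: 2, 2, 2, 2 h — constant 2 h.
2025-06-04 17:00 + 2 h = 2025-06-04 19:00.
2025-06-04 19:00 + 2 h = 2025-06-04 21:00.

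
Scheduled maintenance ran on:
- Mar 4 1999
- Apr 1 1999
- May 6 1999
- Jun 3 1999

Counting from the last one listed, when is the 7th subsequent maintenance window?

Jan 6 2000

Gaps: 28, 35, 28 days — a mix of 28 and 35. Every date is a Thursday.
Each is the 1st Thursday of its month.
1st Thursday of July 1999: Jul 1 1999.
August 1999 — 1st Thursday is Aug 5 1999.
1st Thursday of September 1999: Sep 2 1999.
October 1999 — 1st Thursday is Oct 7 1999.
November 1999 — 1st Thursday is Nov 4 1999.
1st Thursday of December 1999: Dec 2 1999.
January 2000 — 1st Thursday is Jan 6 2000.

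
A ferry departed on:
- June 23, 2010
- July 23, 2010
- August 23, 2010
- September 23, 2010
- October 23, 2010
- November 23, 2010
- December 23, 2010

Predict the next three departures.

Each date is the 23rd; the gaps (30, 31, 31, 30, 31, 30) track the month lengths.
The rule is the 23rd of each month.
Next: January 2011 → January 23, 2011.
February 2011: February 23, 2011.
Next: March 2011 → March 23, 2011.

January 23, 2011; February 23, 2011; March 23, 2011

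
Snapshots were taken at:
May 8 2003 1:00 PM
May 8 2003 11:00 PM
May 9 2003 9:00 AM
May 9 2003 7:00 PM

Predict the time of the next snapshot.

May 10 2003 5:00 AM

Spacing: 10, 10, 10 h — constant 10 h.
May 9 2003 7:00 PM + 10 h = May 10 2003 5:00 AM.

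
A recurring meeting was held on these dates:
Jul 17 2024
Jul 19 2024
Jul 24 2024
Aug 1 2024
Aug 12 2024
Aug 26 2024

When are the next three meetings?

Sep 12 2024, Oct 2 2024, Oct 25 2024

Gaps: 2, 5, 8, 11, 14 days — each gap is 3 larger than the previous one.
Next gap: 17 days. Aug 26 2024 + 17 days = Sep 12 2024.
Next gap: 20 days. Sep 12 2024 + 20 days = Oct 2 2024.
Next gap: 23 days. Oct 2 2024 + 23 days = Oct 25 2024.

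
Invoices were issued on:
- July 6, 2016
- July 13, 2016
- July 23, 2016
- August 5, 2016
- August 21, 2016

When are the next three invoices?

Gaps: 7, 10, 13, 16 days — each gap is 3 larger than the previous one.
Next gap: 19 days. August 21, 2016 + 19 days = September 9, 2016.
Next gap: 22 days. September 9, 2016 + 22 days = October 1, 2016.
Next gap: 25 days. October 1, 2016 + 25 days = October 26, 2016.

September 9, 2016; October 1, 2016; October 26, 2016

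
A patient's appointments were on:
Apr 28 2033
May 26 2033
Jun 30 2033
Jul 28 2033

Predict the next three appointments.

Aug 25 2033, Sep 29 2033, Oct 27 2033

These are Thursdays with 28, 35, 28-day gaps.
Each is the final Thursday of its month — Jun 30 2033 is past the 28th, so '4th Thursday' doesn't fit.
August 2033 ends with Thursday Aug 25 2033.
September 2033 ends with Thursday Sep 29 2033.
Last Thursday of October 2033: Oct 27 2033.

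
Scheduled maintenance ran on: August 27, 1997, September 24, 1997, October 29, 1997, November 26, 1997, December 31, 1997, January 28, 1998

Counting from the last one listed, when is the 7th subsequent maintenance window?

August 26, 1998

Every date is a Wednesday; gaps 28, 35, 28, 35, 28 days.
Each is the last Wednesday of its month (at least one falls on the 29th or later, ruling out '4th Wednesday').
Last Wednesday of February 1998: February 25, 1998.
March 1998 ends with Wednesday March 25, 1998.
April 1998 ends with Wednesday April 29, 1998.
Last Wednesday of May 1998: May 27, 1998.
June 1998 ends with Wednesday June 24, 1998.
Last Wednesday of July 1998: July 29, 1998.
August 1998 ends with Wednesday August 26, 1998.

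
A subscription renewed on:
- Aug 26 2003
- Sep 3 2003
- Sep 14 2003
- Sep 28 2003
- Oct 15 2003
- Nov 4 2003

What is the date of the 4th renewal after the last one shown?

Intervals are 8, 11, 14, 17, 20 days — an arithmetic progression with common difference 3.
Next gap: 23 days. Nov 4 2003 + 23 days = Nov 27 2003.
Next gap: 26 days. Nov 27 2003 + 26 days = Dec 23 2003.
Next gap: 29 days. Dec 23 2003 + 29 days = Jan 21 2004.
Next gap: 32 days. Jan 21 2004 + 32 days = Feb 22 2004.

Feb 22 2004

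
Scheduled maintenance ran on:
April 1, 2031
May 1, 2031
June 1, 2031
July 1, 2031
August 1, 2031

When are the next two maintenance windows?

Each date is the 1st; the gaps (30, 31, 30, 31) track the month lengths.
The rule is the 1st of each month.
September 2031: September 1, 2031.
October 2031: October 1, 2031.

September 1, 2031; October 1, 2031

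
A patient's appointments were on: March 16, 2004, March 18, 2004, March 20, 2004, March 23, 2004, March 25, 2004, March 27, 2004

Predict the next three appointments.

Every event lands on a Tuesday or Thursday or Saturday (gaps cycle 2, 2, 3, 2, 2).
So the schedule is: every Tuesday, Thursday and Saturday.
Next Tuesday: March 30, 2004.
Next Thursday: April 1, 2004.
Next Saturday: April 3, 2004.

March 30, 2004; April 1, 2004; April 3, 2004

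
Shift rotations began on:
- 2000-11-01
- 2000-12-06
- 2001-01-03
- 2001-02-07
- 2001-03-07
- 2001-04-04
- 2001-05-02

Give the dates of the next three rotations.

Gaps: 35, 28, 35, 28, 28, 28 days — a mix of 28 and 35. Every date is a Wednesday.
Each is the 1st Wednesday of its month.
1st Wednesday of June 2001: 2001-06-06.
July 2001 — 1st Wednesday is 2001-07-04.
1st Wednesday of August 2001: 2001-08-01.

2001-06-06, 2001-07-04, 2001-08-01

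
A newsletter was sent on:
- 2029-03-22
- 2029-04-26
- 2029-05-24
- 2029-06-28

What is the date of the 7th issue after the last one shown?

2030-01-24

These are Thursdays at 28- or 35-day spacing (35, 28, 35).
The pattern: 4th Thursday of the month.
4th Thursday of July 2029: 2029-07-26.
4th Thursday of August 2029: 2029-08-23.
September 2029 — 4th Thursday is 2029-09-27.
October 2029 — 4th Thursday is 2029-10-25.
4th Thursday of November 2029: 2029-11-22.
December 2029 — 4th Thursday is 2029-12-27.
4th Thursday of January 2030: 2030-01-24.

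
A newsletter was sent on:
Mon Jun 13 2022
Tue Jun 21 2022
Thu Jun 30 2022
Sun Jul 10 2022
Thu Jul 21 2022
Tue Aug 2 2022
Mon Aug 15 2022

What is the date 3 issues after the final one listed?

Thu Sep 29 2022

Intervals are 8, 9, 10, 11, 12, 13 days — an arithmetic progression with common difference 1.
Next gap: 14 days. Mon Aug 15 2022 + 14 days = Mon Aug 29 2022.
Next gap: 15 days. Mon Aug 29 2022 + 15 days = Tue Sep 13 2022.
Next gap: 16 days. Tue Sep 13 2022 + 16 days = Thu Sep 29 2022.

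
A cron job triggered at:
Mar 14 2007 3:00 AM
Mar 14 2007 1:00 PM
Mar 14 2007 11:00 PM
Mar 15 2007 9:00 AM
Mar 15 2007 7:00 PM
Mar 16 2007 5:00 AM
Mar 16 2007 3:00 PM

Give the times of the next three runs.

Spacing: 10, 10, 10, 10, 10, 10 h — constant 10 h.
Mar 16 2007 3:00 PM + 10 h = Mar 17 2007 1:00 AM.
Mar 17 2007 1:00 AM + 10 h = Mar 17 2007 11:00 AM.
Mar 17 2007 11:00 AM + 10 h = Mar 17 2007 9:00 PM.

Mar 17 2007 1:00 AM, Mar 17 2007 11:00 AM, Mar 17 2007 9:00 PM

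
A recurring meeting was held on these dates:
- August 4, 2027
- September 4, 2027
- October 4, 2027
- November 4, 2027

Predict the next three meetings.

December 4, 2027; January 4, 2028; February 4, 2028

Each date is the 4th; the gaps (31, 30, 31) track the month lengths.
The rule is the 4th of each month.
December 2027: December 4, 2027.
Next: January 2028 → January 4, 2028.
February 2028: February 4, 2028.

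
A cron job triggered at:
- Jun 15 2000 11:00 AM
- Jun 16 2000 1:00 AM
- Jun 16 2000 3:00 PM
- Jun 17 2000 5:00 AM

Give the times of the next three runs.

Jun 17 2000 7:00 PM, Jun 18 2000 9:00 AM, Jun 18 2000 11:00 PM

The interval is a steady 14 hours (14, 14, 14).
Jun 17 2000 5:00 AM + 14 h = Jun 17 2000 7:00 PM.
Jun 17 2000 7:00 PM + 14 h = Jun 18 2000 9:00 AM.
Jun 18 2000 9:00 AM + 14 h = Jun 18 2000 11:00 PM.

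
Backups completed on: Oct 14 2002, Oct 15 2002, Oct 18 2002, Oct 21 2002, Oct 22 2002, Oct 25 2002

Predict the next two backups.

Oct 28 2002, Oct 29 2002

The gap pattern 1, 3, 3, 1, 3 repeats every 3 events.
These are the Mondays, Tuesdays and Fridays of each week.
The following Monday is Oct 28 2002.
The following Tuesday is Oct 29 2002.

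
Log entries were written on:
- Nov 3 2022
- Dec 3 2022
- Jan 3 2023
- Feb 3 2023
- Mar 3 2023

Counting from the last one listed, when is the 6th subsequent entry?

Sep 3 2023

Each date is the 3rd; the gaps (30, 31, 31, 28) track the month lengths.
The rule is the 3rd of each month.
Next: April 2023 → Apr 3 2023.
May 2023: May 3 2023.
Next: June 2023 → Jun 3 2023.
July 2023: Jul 3 2023.
Next: August 2023 → Aug 3 2023.
September 2023: Sep 3 2023.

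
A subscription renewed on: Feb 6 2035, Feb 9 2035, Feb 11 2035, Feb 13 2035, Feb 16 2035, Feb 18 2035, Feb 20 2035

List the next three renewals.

Feb 23 2035, Feb 25 2035, Feb 27 2035

Every event lands on a Tuesday or Friday or Sunday (gaps cycle 3, 2, 2, 3, 2, 2).
So the schedule is: every Tuesday, Friday and Sunday.
The following Friday is Feb 23 2035.
The following Sunday is Feb 25 2035.
The following Tuesday is Feb 27 2035.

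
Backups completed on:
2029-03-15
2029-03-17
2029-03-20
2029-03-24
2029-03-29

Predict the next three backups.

Intervals are 2, 3, 4, 5 days — an arithmetic progression with common difference 1.
Next gap: 6 days. 2029-03-29 + 6 days = 2029-04-04.
Next gap: 7 days. 2029-04-04 + 7 days = 2029-04-11.
Next gap: 8 days. 2029-04-11 + 8 days = 2029-04-19.

2029-04-04, 2029-04-11, 2029-04-19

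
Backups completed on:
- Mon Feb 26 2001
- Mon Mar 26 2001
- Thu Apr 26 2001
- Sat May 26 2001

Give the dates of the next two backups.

Tue Jun 26 2001, Thu Jul 26 2001

The day-of-month is always 26 (28, 31, 30 days between events).
So this recurs on the 26th of each month.
June 2001: Tue Jun 26 2001.
July 2001: Thu Jul 26 2001.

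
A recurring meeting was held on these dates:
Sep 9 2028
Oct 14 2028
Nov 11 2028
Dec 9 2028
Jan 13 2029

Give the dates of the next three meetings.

Gaps: 35, 28, 28, 35 days — a mix of 28 and 35. Every date is a Saturday.
Each is the 2nd Saturday of its month.
2nd Saturday of February 2029: Feb 10 2029.
March 2029 — 2nd Saturday is Mar 10 2029.
2nd Saturday of April 2029: Apr 14 2029.

Feb 10 2029, Mar 10 2029, Apr 14 2029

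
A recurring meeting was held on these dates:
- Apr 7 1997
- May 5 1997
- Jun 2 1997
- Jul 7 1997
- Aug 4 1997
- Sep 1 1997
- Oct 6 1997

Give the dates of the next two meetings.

Nov 3 1997, Dec 1 1997

Gaps: 28, 28, 35, 28, 28, 35 days — a mix of 28 and 35. Every date is a Monday.
Each is the 1st Monday of its month.
1st Monday of November 1997: Nov 3 1997.
1st Monday of December 1997: Dec 1 1997.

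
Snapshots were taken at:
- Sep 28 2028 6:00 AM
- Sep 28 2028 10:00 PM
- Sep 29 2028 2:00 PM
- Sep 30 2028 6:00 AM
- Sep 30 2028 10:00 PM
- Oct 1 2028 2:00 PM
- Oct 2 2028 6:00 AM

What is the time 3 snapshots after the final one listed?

Oct 4 2028 6:00 AM

The interval is a steady 16 hours (16, 16, 16, 16, 16, 16).
Oct 2 2028 6:00 AM + 16 h = Oct 2 2028 10:00 PM.
Oct 2 2028 10:00 PM + 16 h = Oct 3 2028 2:00 PM.
Oct 3 2028 2:00 PM + 16 h = Oct 4 2028 6:00 AM.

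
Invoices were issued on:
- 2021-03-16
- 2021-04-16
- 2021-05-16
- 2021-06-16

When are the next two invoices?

2021-07-16, 2021-08-16

Gaps: 31, 30, 31 days — not constant. Every event is on the 16th of the month.
Pattern: the 16th of each month.
July 2021: 2021-07-16.
August 2021: 2021-08-16.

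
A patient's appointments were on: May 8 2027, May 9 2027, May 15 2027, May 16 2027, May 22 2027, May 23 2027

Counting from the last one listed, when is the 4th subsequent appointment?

Jun 6 2027

Gaps: 1, 6, 1, 6, 1 days — not constant, but cyclic with period 2.
The events fall on every Saturday and Sunday.
Next Saturday: May 29 2027.
Next Sunday: May 30 2027.
The following Saturday is Jun 5 2027.
The following Sunday is Jun 6 2027.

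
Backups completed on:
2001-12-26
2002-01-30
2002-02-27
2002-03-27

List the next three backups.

All Wednesdays; the gaps (35, 28, 28) vary with month length.
This is the last Wednesday of each month.
Last Wednesday of April 2002: 2002-04-24.
Last Wednesday of May 2002: 2002-05-29.
Last Wednesday of June 2002: 2002-06-26.

2002-04-24, 2002-05-29, 2002-06-26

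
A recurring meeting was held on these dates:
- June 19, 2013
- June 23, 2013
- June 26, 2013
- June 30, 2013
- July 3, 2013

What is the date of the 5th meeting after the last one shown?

July 21, 2013

Gaps: 4, 3, 4, 3 days — not constant, but cyclic with period 2.
The events fall on every Wednesday and Sunday.
The following Sunday is July 7, 2013.
Next Wednesday: July 10, 2013.
Next Sunday: July 14, 2013.
The following Wednesday is July 17, 2013.
Next Sunday: July 21, 2013.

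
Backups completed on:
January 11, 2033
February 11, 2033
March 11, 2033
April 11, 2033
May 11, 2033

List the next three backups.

Each date is the 11th; the gaps (31, 28, 31, 30) track the month lengths.
The rule is the 11th of each month.
Next: June 2033 → June 11, 2033.
July 2033: July 11, 2033.
August 2033: August 11, 2033.

June 11, 2033; July 11, 2033; August 11, 2033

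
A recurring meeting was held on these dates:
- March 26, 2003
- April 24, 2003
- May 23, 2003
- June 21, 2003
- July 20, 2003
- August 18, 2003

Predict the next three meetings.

September 16, 2003; October 15, 2003; November 13, 2003

Gaps between consecutive events: 29, 29, 29, 29, 29 days — a constant 29-day interval.
August 18, 2003 + 29 days = September 16, 2003.
September 16, 2003 + 29 days = October 15, 2003.
October 15, 2003 + 29 days = November 13, 2003.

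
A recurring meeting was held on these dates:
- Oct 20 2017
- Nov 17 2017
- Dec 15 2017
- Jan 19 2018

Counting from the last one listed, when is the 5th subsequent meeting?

Jun 15 2018

These are Fridays at 28- or 35-day spacing (28, 28, 35).
The pattern: 3rd Friday of the month.
February 2018 — 3rd Friday is Feb 16 2018.
3rd Friday of March 2018: Mar 16 2018.
April 2018 — 3rd Friday is Apr 20 2018.
May 2018 — 3rd Friday is May 18 2018.
3rd Friday of June 2018: Jun 15 2018.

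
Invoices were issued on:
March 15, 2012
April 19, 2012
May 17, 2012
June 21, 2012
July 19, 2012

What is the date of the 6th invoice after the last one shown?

January 17, 2013

Gaps: 35, 28, 35, 28 days — a mix of 28 and 35. Every date is a Thursday.
Each is the 3rd Thursday of its month.
August 2012 — 3rd Thursday is August 16, 2012.
September 2012 — 3rd Thursday is September 20, 2012.
October 2012 — 3rd Thursday is October 18, 2012.
November 2012 — 3rd Thursday is November 15, 2012.
3rd Thursday of December 2012: December 20, 2012.
January 2013 — 3rd Thursday is January 17, 2013.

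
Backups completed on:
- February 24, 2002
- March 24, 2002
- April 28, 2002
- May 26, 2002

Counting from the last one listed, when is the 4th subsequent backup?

All dates are Sundays, 28, 35, 28 days apart.
Specifically, the 4th Sunday of each month.
4th Sunday of June 2002: June 23, 2002.
4th Sunday of July 2002: July 28, 2002.
4th Sunday of August 2002: August 25, 2002.
4th Sunday of September 2002: September 22, 2002.

September 22, 2002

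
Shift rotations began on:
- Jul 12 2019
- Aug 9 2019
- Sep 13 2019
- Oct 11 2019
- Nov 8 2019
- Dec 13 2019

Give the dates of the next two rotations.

Jan 10 2020, Feb 14 2020

All dates are Fridays, 28, 35, 28, 28, 35 days apart.
Specifically, the 2nd Friday of each month.
January 2020 — 2nd Friday is Jan 10 2020.
2nd Friday of February 2020: Feb 14 2020.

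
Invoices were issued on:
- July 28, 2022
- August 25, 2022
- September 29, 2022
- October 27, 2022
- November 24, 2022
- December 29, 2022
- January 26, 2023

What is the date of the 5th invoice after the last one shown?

June 29, 2023

All Thursdays; the gaps (28, 35, 28, 28, 35, 28) vary with month length.
This is the last Thursday of each month.
February 2023 ends with Thursday February 23, 2023.
Last Thursday of March 2023: March 30, 2023.
April 2023 ends with Thursday April 27, 2023.
Last Thursday of May 2023: May 25, 2023.
Last Thursday of June 2023: June 29, 2023.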